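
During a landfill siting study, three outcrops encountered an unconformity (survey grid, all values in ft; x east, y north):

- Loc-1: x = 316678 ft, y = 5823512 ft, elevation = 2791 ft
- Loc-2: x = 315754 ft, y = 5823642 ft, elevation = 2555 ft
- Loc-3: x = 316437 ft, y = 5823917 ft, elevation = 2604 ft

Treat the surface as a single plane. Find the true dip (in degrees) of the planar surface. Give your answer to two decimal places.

Let the plane be z = a·x + b·y + c.
Loc-2−Loc-1: −924a + 130b = −236;  Loc-3−Loc-1: −241a + 405b = −187.
Solving gives a = 0.20785, b = −0.33804.
Gradient magnitude |∇z| = √(a² + b²) = √(0.04320 + 0.11427) = 0.39683.
True dip = arctan(0.39683) = 21.64°, dipping toward NNW (azimuth ≈ 328°).

21.64°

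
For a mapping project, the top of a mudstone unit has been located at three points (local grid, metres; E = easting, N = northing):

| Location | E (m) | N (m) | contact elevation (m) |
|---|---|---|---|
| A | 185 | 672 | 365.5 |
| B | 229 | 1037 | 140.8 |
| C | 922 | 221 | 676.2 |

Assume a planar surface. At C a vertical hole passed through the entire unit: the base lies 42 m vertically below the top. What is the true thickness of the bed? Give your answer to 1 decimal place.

35.7 m

Two edge vectors: A→B = (44, 365, -224.7), A→C = (737, -451, 310.7).
Normal n = (A→B) × (A→C) = (12065.8, -179274.7, -288849).
So ∂z/∂E = −n_x/n_z = 0.04177 and ∂z/∂N = −n_y/n_z = −0.62065.
|∇z| = √(a²+b²) = 0.62206, so dip δ = arctan(0.62206) = 31.88°.
True thickness = vertical thickness × cos δ = 42 × cos 31.88° = 35.7 m.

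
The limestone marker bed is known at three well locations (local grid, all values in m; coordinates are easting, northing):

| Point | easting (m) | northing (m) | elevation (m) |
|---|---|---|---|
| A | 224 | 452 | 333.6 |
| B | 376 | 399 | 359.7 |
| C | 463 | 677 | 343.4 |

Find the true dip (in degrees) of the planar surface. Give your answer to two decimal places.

Let the plane be z = a·easting + b·northing + c.
B−A: 152a − 53b = 26.1;  C−A: 239a + 225b = 9.8.
Solving gives a = 0.13638, b = −0.10131.
Gradient magnitude |∇z| = √(a² + b²) = √(0.01860 + 0.01026) = 0.16990.
True dip = arctan(0.16990) = 9.64°, dipping toward NW (azimuth ≈ 307°).

9.64°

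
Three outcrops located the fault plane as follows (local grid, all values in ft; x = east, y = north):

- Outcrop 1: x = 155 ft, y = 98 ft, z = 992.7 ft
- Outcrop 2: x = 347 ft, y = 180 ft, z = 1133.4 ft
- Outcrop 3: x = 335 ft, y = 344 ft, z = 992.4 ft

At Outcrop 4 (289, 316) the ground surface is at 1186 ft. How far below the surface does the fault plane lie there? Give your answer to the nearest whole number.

Two edge vectors: Outcrop 1→Outcrop 2 = (192, 82, 140.7), Outcrop 1→Outcrop 3 = (180, 246, -0.3).
Normal n = (Outcrop 1→Outcrop 2) × (Outcrop 1→Outcrop 3) = (-34636.8, 25383.6, 32472).
So ∂z/∂x = −n_x/n_z = 1.06667 and ∂z/∂y = −n_y/n_z = −0.78171.
Intercept c from Outcrop 1: 992.7 − 165.33 + 76.61 = 903.97.
At (289, 316): z_contact = 308.3 − 247.0 + 903.97 = 965.2 ft.
Depth below ground = 1186 − 965.2 = 221 ft.

221 ft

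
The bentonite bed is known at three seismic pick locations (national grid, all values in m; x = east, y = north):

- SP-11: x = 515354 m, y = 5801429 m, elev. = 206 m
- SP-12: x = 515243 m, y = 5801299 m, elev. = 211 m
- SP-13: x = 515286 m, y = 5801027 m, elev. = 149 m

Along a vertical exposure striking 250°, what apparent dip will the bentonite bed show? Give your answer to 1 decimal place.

Let the plane be z = a·x + b·y + c.
SP-12−SP-11: −111a − 130b = 5;  SP-13−SP-11: −68a − 402b = −57.
Solving gives a = −0.26326, b = 0.18632.
Unit vector along 250° is (sin 250°, cos 250°) = (-0.9397, -0.3420).
Slope in that direction = a·(-0.9397) + b·(-0.3420) = 0.18366.
Apparent dip = arctan|0.18366| = 10.4° (true dip is 17.9°, so apparent ≤ true as expected).

10.4°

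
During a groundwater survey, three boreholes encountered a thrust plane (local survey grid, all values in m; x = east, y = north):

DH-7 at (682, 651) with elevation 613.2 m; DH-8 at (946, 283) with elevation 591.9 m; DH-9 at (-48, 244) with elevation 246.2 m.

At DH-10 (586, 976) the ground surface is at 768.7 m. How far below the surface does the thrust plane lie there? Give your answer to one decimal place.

Two edge vectors: DH-7→DH-8 = (264, -368, -21.3), DH-7→DH-9 = (-730, -407, -367).
Normal n = (DH-7→DH-8) × (DH-7→DH-9) = (126386.9, 112437, -376088).
So ∂z/∂x = −n_x/n_z = 0.33606 and ∂z/∂y = −n_y/n_z = 0.29896.
Intercept c from DH-7: 613.2 − 229.19 − 194.63 = 189.38.
At (586, 976): z_contact = 196.93 + 291.79 + 189.38 = 678.10 m.
Depth below ground = 768.7 − 678.10 = 90.6 m.

90.6 m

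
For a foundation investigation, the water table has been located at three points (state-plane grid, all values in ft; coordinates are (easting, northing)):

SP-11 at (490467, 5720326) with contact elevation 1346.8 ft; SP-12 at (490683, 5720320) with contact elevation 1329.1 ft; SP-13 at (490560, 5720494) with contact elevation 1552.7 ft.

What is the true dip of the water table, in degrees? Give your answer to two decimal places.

51.40°

Let the plane be z = a·E + b·N + c.
SP-12−SP-11: 216a − 6b = −17.7;  SP-13−SP-11: 93a + 168b = 205.9.
Solving gives a = −0.04717, b = 1.25171.
Gradient magnitude |∇z| = √(a² + b²) = √(0.00223 + 1.56678) = 1.25260.
True dip = arctan(1.25260) = 51.40°, dipping toward S (azimuth ≈ 178°).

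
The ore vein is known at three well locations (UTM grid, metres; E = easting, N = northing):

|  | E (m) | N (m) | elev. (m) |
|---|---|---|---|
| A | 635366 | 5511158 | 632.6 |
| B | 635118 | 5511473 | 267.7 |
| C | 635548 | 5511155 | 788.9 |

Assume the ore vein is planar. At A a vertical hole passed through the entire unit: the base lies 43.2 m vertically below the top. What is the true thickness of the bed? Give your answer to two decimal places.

30.84 m

Two edge vectors: A→B = (-248, 315, -364.9), A→C = (182, -3, 156.3).
Normal n = (A→B) × (A→C) = (48139.8, -27649.4, -56586).
So ∂z/∂E = −n_x/n_z = 0.85074 and ∂z/∂N = −n_y/n_z = −0.48863.
|∇z| = √(a²+b²) = 0.98108, so dip δ = arctan(0.98108) = 44.45°.
True thickness = vertical thickness × cos δ = 43.2 × cos 44.45° = 30.84 m.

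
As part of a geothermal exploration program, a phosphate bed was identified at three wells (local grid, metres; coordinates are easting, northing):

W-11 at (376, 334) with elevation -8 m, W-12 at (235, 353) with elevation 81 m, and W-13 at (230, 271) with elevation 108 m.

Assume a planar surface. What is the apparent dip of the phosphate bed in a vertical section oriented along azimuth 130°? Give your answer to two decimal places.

Two edge vectors: W-11→W-12 = (-141, 19, 89), W-11→W-13 = (-146, -63, 116).
Normal n = (W-11→W-12) × (W-11→W-13) = (7811, 3362, 11657).
So ∂z/∂easting = −n_x/n_z = −0.67007 and ∂z/∂northing = −n_y/n_z = −0.28841.
Unit vector along 130° is (sin 130°, cos 130°) = (0.7660, -0.6428).
Slope in that direction = a·(0.7660) + b·(-0.6428) = −0.32792.
Apparent dip = arctan|0.32792| = 18.16° (true dip is 36.1°, so apparent ≤ true as expected).

18.16°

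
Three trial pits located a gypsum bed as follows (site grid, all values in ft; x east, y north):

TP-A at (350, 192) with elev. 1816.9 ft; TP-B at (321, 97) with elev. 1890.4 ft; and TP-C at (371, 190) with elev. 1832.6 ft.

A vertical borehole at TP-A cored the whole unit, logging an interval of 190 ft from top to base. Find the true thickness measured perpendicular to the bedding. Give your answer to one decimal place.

123.2 ft

Let the plane be z = a·x + b·y + c.
TP-B−TP-A: −29a − 95b = 73.5;  TP-C−TP-A: 21a − 2b = 15.7.
Solving gives a = 0.65490, b = −0.97360.
|∇z| = √(a²+b²) = 1.17336, so dip δ = arctan(1.17336) = 49.56°.
True thickness = vertical thickness × cos δ = 190 × cos 49.56° = 123.2 ft.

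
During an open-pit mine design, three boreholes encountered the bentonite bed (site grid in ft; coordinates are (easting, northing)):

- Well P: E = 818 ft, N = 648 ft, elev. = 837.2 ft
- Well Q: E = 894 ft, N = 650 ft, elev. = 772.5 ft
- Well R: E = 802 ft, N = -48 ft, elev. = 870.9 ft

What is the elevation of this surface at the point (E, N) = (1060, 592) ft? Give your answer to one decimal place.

Let the plane be z = a·E + b·N + c.
Well Q−Well P: 76a + 2b = −64.7;  Well R−Well P: −16a − 696b = 33.7.
Solving gives a = −0.850556, b = −0.028867.
Then c = 837.2 − a·818 − b·648 = 1551.66.
At (1060, 592): z = −901.6 − 17.1 + 1551.66 = 633.0 ft.

633.0 ft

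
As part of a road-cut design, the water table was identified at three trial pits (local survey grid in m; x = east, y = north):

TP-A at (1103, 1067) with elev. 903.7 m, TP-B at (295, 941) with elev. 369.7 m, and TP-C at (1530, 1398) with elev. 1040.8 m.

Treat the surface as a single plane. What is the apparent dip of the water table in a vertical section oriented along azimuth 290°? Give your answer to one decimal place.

41.6°

Two edge vectors: TP-A→TP-B = (-808, -126, -534), TP-A→TP-C = (427, 331, 137.1).
Normal n = (TP-A→TP-B) × (TP-A→TP-C) = (159479.4, -117241.2, -213646).
So ∂z/∂x = −n_x/n_z = 0.74647 and ∂z/∂y = −n_y/n_z = −0.54876.
Unit vector along 290° is (sin 290°, cos 290°) = (-0.9397, 0.3420).
Slope in that direction = a·(-0.9397) + b·(0.3420) = −0.88914.
Apparent dip = arctan|0.88914| = 41.6° (true dip is 42.8°, so apparent ≤ true as expected).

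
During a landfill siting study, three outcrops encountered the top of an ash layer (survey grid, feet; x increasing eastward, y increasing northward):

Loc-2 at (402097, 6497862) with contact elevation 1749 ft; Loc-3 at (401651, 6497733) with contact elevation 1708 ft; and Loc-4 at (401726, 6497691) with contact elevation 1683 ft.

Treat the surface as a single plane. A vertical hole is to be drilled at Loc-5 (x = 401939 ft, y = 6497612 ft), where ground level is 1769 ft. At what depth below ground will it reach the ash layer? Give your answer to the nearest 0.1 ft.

Two edge vectors: Loc-2→Loc-3 = (-446, -129, -41), Loc-2→Loc-4 = (-371, -171, -66).
Normal n = (Loc-2→Loc-3) × (Loc-2→Loc-4) = (1503, -14225, 28407).
So ∂z/∂x = −n_x/n_z = −0.052909494 and ∂z/∂y = −n_y/n_z = 0.500756856.
Intercept c from Loc-2: 1749 + 21274.75 − 3253848.94 = −3230825.20.
At (401939, 6497612): z_contact = −21266.39 + 3253723.75 − 3230825.20 = 1632.17 ft.
Depth below ground = 1769 − 1632.17 = 136.8 ft.

136.8 ft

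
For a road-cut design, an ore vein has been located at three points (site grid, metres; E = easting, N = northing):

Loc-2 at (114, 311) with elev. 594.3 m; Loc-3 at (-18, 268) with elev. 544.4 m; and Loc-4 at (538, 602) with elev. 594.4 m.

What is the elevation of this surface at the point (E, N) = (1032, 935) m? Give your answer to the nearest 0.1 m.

600.8 m

Two edge vectors: Loc-2→Loc-3 = (-132, -43, -49.9), Loc-2→Loc-4 = (424, 291, 0.1).
Normal n = (Loc-2→Loc-3) × (Loc-2→Loc-4) = (14516.6, -21144.4, -20180).
So ∂z/∂E = −n_x/n_z = 0.719356 and ∂z/∂N = −n_y/n_z = −1.047790.
Intercept c from Loc-2: 594.3 − 82.01 + 325.86 = 838.16.
At (1032, 935): z = 742.4 − 979.7 + 838.16 = 600.8 m.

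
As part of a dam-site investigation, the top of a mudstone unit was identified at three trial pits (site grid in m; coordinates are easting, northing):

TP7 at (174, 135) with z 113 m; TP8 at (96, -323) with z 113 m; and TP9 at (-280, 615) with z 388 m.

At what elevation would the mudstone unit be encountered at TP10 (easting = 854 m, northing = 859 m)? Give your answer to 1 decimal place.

Let the plane be z = a·easting + b·northing + c.
TP8−TP7: −78a − 458b = 0;  TP9−TP7: −454a + 480b = 275.
Solving gives a = −0.51330, b = 0.08742.
Then c = 113 − a·174 − b·135 = 190.51.
At (854, 859): z = −438.4 + 75.1 + 190.51 = -172.8 m.

-172.8 m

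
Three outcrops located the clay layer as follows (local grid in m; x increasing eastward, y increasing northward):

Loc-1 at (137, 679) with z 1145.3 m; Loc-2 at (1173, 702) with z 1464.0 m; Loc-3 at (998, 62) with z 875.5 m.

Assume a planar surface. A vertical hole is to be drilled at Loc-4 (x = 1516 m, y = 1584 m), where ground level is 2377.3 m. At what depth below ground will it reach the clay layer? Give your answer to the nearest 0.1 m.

72.8 m

Let the plane be z = a·x + b·y + c.
Loc-2−Loc-1: 1036a + 23b = 318.7;  Loc-3−Loc-1: 861a − 617b = −269.8.
Solving gives a = 0.288965, b = 0.840517.
Then c = 1145.3 − a·137 − b·679 = 535.00.
At (1516, 1584): z_contact = 438.07 + 1331.38 + 535.00 = 2304.45 m.
Depth below ground = 2377.3 − 2304.45 = 72.8 m.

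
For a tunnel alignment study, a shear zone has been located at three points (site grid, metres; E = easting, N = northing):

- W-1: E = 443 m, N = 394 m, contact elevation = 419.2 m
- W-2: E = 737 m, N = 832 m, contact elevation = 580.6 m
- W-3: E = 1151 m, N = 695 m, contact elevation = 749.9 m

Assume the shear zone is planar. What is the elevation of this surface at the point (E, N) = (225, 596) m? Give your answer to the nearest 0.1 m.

Two edge vectors: W-1→W-2 = (294, 438, 161.4), W-1→W-3 = (708, 301, 330.7).
Normal n = (W-1→W-2) × (W-1→W-3) = (96265.2, 17045.4, -221610).
So ∂z/∂E = −n_x/n_z = 0.434390 and ∂z/∂N = −n_y/n_z = 0.076916.
Intercept c from W-1: 419.2 − 192.43 − 30.30 = 196.46.
At (225, 596): z = 97.7 + 45.8 + 196.46 = 340.0 m.

340.0 m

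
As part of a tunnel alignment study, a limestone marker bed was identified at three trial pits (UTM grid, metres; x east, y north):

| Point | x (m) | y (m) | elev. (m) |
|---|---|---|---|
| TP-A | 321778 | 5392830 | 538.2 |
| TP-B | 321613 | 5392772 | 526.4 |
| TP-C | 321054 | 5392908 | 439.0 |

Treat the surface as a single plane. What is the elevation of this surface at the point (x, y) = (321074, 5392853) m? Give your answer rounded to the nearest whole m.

449 m

Two edge vectors: TP-A→TP-B = (-165, -58, -11.8), TP-A→TP-C = (-724, 78, -99.2).
Normal n = (TP-A→TP-B) × (TP-A→TP-C) = (6674, -7824.8, -54862).
So ∂z/∂x = −n_x/n_z = 0.12165069 and ∂z/∂y = −n_y/n_z = −0.14262695.
Intercept c from TP-A: 538.2 − 39144.51 + 769162.92 = 730556.61.
At (321074, 5392853): z = 39058.9 − 769166.2 + 730556.61 = 449.3 m.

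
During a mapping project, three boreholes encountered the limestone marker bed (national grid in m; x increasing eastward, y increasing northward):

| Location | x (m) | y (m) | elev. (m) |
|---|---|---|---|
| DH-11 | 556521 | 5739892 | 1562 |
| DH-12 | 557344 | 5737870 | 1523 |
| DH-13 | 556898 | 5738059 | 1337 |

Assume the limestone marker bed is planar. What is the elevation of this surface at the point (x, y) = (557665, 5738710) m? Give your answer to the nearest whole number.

1880 m

Two edge vectors: DH-11→DH-12 = (823, -2022, -39), DH-11→DH-13 = (377, -1833, -225).
Normal n = (DH-11→DH-12) × (DH-11→DH-13) = (383463, 170472, -746265).
So ∂z/∂x = −n_x/n_z = 0.51384294 and ∂z/∂y = −n_y/n_z = 0.22843360.
Intercept c from DH-11: 1562 − 285964.39 − 1311184.19 = −1595586.57.
At (557665, 5738710): z = 286552.2 + 1310914.2 − 1595586.57 = 1879.8 m.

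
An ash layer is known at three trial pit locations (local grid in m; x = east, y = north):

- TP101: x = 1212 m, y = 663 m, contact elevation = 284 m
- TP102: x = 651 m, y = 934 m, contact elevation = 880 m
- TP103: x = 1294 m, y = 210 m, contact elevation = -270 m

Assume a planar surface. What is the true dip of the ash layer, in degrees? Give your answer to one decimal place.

Let the plane be z = a·x + b·y + c.
TP102−TP101: −561a + 271b = 596;  TP103−TP101: 82a − 453b = −554.
Solving gives a = −0.51681, b = 1.12941.
Gradient magnitude |∇z| = √(a² + b²) = √(0.26709 + 1.27556) = 1.24204.
True dip = arctan(1.24204) = 51.2°, dipping toward SSE (azimuth ≈ 155°).

51.2°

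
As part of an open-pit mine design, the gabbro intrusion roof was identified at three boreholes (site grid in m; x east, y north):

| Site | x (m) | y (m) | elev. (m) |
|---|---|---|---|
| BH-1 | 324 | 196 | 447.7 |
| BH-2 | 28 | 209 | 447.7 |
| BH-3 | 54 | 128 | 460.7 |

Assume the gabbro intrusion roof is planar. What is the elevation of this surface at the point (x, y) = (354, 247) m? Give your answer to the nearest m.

439 m

Let the plane be z = a·x + b·y + c.
BH-2−BH-1: −296a + 13b = 0;  BH-3−BH-1: −270a − 68b = 13.
Solving gives a = −0.00715, b = −0.16279.
Then c = 447.7 − a·324 − b·196 = 481.92.
At (354, 247): z = −2.5 − 40.2 + 481.92 = 439.2 m.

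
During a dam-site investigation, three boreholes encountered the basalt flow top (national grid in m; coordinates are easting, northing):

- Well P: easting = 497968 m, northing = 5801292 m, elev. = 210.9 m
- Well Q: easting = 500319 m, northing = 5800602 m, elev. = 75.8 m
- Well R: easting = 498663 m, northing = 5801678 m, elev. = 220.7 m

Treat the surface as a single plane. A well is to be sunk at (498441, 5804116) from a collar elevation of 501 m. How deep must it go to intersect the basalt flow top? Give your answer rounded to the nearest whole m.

Two edge vectors: Well P→Well Q = (2351, -690, -135.1), Well P→Well R = (695, 386, 9.8).
Normal n = (Well P→Well Q) × (Well P→Well R) = (45386.6, -116934.3, 1387036).
So ∂z/∂easting = −n_x/n_z = −0.03272201 and ∂z/∂northing = −n_y/n_z = 0.08430517.
Intercept c from Well P: 210.9 + 16294.51 − 489078.88 = −472573.47.
At (498441, 5804116): z_contact = −16310.0 + 489317.0 − 472573.47 = 433.5 m.
Depth below ground = 501 − 433.5 = 67 m.

67 m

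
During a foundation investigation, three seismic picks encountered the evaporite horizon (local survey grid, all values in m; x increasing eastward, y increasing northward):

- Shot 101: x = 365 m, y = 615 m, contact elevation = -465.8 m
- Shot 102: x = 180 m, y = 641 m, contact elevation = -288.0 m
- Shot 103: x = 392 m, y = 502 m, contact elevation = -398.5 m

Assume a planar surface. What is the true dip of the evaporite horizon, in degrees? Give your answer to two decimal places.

Let the plane be z = a·x + b·y + c.
Shot 102−Shot 101: −185a + 26b = 177.8;  Shot 103−Shot 101: 27a − 113b = 67.3.
Solving gives a = −1.08109, b = −0.85389.
Gradient magnitude |∇z| = √(a² + b²) = √(1.16875 + 0.72912) = 1.37763.
True dip = arctan(1.37763) = 54.02°, dipping toward NE (azimuth ≈ 052°).

54.02°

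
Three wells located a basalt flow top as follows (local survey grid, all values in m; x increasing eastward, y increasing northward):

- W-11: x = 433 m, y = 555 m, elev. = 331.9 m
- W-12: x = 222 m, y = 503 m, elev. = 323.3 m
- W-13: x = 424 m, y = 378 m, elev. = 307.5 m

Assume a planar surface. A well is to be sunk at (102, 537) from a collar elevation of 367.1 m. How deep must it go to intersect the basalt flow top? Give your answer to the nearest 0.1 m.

Two edge vectors: W-11→W-12 = (-211, -52, -8.6), W-11→W-13 = (-9, -177, -24.4).
Normal n = (W-11→W-12) × (W-11→W-13) = (-253.4, -5071, 36879).
So ∂z/∂x = −n_x/n_z = 0.00687 and ∂z/∂y = −n_y/n_z = 0.13750.
Intercept c from W-11: 331.9 − 2.98 − 76.31 = 252.61.
At (102, 537): z_contact = 0.70 + 73.84 + 252.61 = 327.15 m.
Depth below ground = 367.1 − 327.15 = 39.9 m.

39.9 m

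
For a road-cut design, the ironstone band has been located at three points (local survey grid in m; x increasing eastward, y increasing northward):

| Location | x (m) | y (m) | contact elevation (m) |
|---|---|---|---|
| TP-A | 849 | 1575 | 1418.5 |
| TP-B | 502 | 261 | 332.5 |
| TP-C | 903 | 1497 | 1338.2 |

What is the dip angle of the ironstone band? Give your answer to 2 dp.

Two edge vectors: TP-A→TP-B = (-347, -1314, -1086), TP-A→TP-C = (54, -78, -80.3).
Normal n = (TP-A→TP-B) × (TP-A→TP-C) = (20806.2, -86508.1, 98022).
So ∂z/∂x = −n_x/n_z = −0.21226 and ∂z/∂y = −n_y/n_z = 0.88254.
Gradient magnitude |∇z| = √(a² + b²) = √(0.04505 + 0.77887) = 0.90770.
True dip = arctan(0.90770) = 42.23°, dipping toward SSE (azimuth ≈ 166°).

42.23°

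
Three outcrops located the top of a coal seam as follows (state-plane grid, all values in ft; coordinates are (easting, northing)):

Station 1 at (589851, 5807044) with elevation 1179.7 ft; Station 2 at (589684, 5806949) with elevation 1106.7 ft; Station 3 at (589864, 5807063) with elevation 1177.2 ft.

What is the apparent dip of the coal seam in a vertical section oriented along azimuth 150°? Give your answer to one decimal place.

Let the plane be z = a·E + b·N + c.
Station 2−Station 1: −167a − 95b = −73;  Station 3−Station 1: 13a + 19b = −2.5.
Solving gives a = 0.83824, b = −0.70511.
Unit vector along 150° is (sin 150°, cos 150°) = (0.5000, -0.8660).
Slope in that direction = a·(0.5000) + b·(-0.8660) = 1.02976.
Apparent dip = arctan|1.02976| = 45.8° (true dip is 47.6°, so apparent ≤ true as expected).

45.8°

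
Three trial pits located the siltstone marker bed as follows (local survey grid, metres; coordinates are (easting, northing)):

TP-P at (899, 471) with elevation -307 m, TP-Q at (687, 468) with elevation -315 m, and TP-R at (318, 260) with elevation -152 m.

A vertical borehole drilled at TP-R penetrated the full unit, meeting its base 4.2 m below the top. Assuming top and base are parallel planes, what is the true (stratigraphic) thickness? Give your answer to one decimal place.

3.2 m

Let the plane be z = a·E + b·N + c.
TP-Q−TP-P: −212a − 3b = −8;  TP-R−TP-P: −581a − 211b = 155.
Solving gives a = 0.05008, b = −0.87250.
|∇z| = √(a²+b²) = 0.87394, so dip δ = arctan(0.87394) = 41.15°.
True thickness = vertical thickness × cos δ = 4.2 × cos 41.15° = 3.2 m.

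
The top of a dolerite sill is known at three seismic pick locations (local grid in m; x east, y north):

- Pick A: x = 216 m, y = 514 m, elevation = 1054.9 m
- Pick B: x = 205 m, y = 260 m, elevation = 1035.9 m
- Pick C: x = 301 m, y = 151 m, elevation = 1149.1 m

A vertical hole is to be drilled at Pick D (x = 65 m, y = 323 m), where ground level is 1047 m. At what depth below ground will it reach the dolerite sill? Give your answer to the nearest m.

Let the plane be z = a·x + b·y + c.
Pick B−Pick A: −11a − 254b = −19;  Pick C−Pick A: 85a − 363b = 94.2.
Solving gives a = 1.20485, b = 0.02262.
Then c = 1054.9 − a·216 − b·514 = 783.02.
At (65, 323): z_contact = 78.3 + 7.3 + 783.02 = 868.6 m.
Depth below ground = 1047 − 868.6 = 178 m.

178 m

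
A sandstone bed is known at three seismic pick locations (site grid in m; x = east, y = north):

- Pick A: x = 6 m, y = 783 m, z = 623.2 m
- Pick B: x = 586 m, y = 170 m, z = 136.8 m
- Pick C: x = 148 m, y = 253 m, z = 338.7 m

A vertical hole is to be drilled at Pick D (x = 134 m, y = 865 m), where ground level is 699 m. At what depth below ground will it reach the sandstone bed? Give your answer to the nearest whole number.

Let the plane be z = a·x + b·y + c.
Pick B−Pick A: 580a − 613b = −486.4;  Pick C−Pick A: 142a − 530b = −284.5.
Solving gives a = −0.37845, b = 0.43540.
Then c = 623.2 − a·6 − b·783 = 284.56.
At (134, 865): z_contact = −50.7 + 376.6 + 284.56 = 610.5 m.
Depth below ground = 699 − 610.5 = 89 m.

89 m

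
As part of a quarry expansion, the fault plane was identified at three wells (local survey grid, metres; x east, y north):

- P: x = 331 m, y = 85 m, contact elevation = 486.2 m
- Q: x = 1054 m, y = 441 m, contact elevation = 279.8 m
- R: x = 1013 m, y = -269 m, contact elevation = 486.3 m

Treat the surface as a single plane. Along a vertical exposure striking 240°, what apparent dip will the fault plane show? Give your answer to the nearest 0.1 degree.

15.0°

Let the plane be z = a·x + b·y + c.
Q−P: 723a + 356b = −206.4;  R−P: 682a − 354b = 0.1.
Solving gives a = −0.14643, b = −0.28239.
Unit vector along 240° is (sin 240°, cos 240°) = (-0.8660, -0.5000).
Slope in that direction = a·(-0.8660) + b·(-0.5000) = 0.26801.
Apparent dip = arctan|0.26801| = 15.0° (true dip is 17.6°, so apparent ≤ true as expected).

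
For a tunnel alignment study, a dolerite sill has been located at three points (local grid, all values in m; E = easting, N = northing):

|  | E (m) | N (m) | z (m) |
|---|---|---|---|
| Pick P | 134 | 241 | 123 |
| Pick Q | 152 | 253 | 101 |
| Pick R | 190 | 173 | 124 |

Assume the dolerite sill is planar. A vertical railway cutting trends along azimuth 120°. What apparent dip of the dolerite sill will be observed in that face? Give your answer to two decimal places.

Two edge vectors: Pick P→Pick Q = (18, 12, -22), Pick P→Pick R = (56, -68, 1).
Normal n = (Pick P→Pick Q) × (Pick P→Pick R) = (-1484, -1250, -1896).
So ∂z/∂E = −n_x/n_z = −0.78270 and ∂z/∂N = −n_y/n_z = −0.65928.
Unit vector along 120° is (sin 120°, cos 120°) = (0.8660, -0.5000).
Slope in that direction = a·(0.8660) + b·(-0.5000) = −0.34820.
Apparent dip = arctan|0.34820| = 19.20° (true dip is 45.7°, so apparent ≤ true as expected).

19.20°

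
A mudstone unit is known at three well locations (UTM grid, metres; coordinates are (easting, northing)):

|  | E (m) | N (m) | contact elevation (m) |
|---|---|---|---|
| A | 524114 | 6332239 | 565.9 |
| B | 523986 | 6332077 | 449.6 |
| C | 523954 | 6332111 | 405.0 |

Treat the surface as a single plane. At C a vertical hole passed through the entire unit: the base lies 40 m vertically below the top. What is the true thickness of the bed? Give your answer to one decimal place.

25.7 m

Two edge vectors: A→B = (-128, -162, -116.3), A→C = (-160, -128, -160.9).
Normal n = (A→B) × (A→C) = (11179.4, -1987.2, -9536).
So ∂z/∂E = −n_x/n_z = 1.17234 and ∂z/∂N = −n_y/n_z = −0.20839.
|∇z| = √(a²+b²) = 1.19071, so dip δ = arctan(1.19071) = 49.98°.
True thickness = vertical thickness × cos δ = 40 × cos 49.98° = 25.7 m.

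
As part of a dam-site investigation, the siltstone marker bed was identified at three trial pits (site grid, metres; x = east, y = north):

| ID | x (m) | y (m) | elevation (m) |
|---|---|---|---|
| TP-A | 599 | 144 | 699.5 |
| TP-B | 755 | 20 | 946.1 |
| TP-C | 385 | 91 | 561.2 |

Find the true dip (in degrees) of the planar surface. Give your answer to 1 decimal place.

51.3°

Two edge vectors: TP-A→TP-B = (156, -124, 246.6), TP-A→TP-C = (-214, -53, -138.3).
Normal n = (TP-A→TP-B) × (TP-A→TP-C) = (30219, -31197.6, -34804).
So ∂z/∂x = −n_x/n_z = 0.86826 and ∂z/∂y = −n_y/n_z = −0.89638.
Gradient magnitude |∇z| = √(a² + b²) = √(0.75388 + 0.80350) = 1.24795.
True dip = arctan(1.24795) = 51.3°, dipping toward NW (azimuth ≈ 316°).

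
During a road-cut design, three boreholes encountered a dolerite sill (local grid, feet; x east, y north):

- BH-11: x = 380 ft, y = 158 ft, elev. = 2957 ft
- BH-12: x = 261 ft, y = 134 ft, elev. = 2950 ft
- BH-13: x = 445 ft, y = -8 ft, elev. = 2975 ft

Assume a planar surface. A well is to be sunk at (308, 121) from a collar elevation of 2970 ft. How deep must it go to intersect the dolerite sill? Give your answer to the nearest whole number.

15 ft

Two edge vectors: BH-11→BH-12 = (-119, -24, -7), BH-11→BH-13 = (65, -166, 18).
Normal n = (BH-11→BH-12) × (BH-11→BH-13) = (-1594, 1687, 21314).
So ∂z/∂x = −n_x/n_z = 0.07479 and ∂z/∂y = −n_y/n_z = −0.07915.
Intercept c from BH-11: 2957 − 28.42 + 12.51 = 2941.09.
At (308, 121): z_contact = 23.0 − 9.6 + 2941.09 = 2954.5 ft.
Depth below ground = 2970 − 2954.5 = 15 ft.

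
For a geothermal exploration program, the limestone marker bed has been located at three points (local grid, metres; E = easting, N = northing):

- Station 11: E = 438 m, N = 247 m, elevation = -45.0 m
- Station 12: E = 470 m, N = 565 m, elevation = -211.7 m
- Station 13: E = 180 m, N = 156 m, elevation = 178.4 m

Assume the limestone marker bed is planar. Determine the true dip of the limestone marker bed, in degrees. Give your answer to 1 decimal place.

40.0°

Two edge vectors: Station 11→Station 12 = (32, 318, -166.7), Station 11→Station 13 = (-258, -91, 223.4).
Normal n = (Station 11→Station 12) × (Station 11→Station 13) = (55871.5, 35859.8, 79132).
So ∂z/∂E = −n_x/n_z = −0.70605 and ∂z/∂N = −n_y/n_z = −0.45316.
Gradient magnitude |∇z| = √(a² + b²) = √(0.49851 + 0.20536) = 0.83897.
True dip = arctan(0.83897) = 40.0°, dipping toward ENE (azimuth ≈ 057°).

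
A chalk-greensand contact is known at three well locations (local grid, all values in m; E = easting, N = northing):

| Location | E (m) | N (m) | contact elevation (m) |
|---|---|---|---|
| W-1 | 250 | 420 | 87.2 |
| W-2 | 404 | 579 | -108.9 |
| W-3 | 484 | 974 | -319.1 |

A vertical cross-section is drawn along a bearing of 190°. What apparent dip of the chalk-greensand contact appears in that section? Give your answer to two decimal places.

Two edge vectors: W-1→W-2 = (154, 159, -196.1), W-1→W-3 = (234, 554, -406.3).
Normal n = (W-1→W-2) × (W-1→W-3) = (44037.7, 16682.8, 48110).
So ∂z/∂E = −n_x/n_z = −0.91535 and ∂z/∂N = −n_y/n_z = −0.34676.
Unit vector along 190° is (sin 190°, cos 190°) = (-0.1736, -0.9848).
Slope in that direction = a·(-0.1736) + b·(-0.9848) = 0.50045.
Apparent dip = arctan|0.50045| = 26.59° (true dip is 44.4°, so apparent ≤ true as expected).

26.59°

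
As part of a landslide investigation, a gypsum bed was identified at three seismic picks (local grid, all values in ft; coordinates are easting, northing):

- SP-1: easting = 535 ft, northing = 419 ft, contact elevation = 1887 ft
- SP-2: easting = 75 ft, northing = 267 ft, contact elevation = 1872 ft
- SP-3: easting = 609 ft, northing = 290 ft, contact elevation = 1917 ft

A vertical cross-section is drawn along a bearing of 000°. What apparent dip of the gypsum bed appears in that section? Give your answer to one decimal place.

Two edge vectors: SP-1→SP-2 = (-460, -152, -15), SP-1→SP-3 = (74, -129, 30).
Normal n = (SP-1→SP-2) × (SP-1→SP-3) = (-6495, 12690, 70588).
So ∂z/∂easting = −n_x/n_z = 0.09201 and ∂z/∂northing = −n_y/n_z = −0.17978.
Unit vector along 000° is (sin 0°, cos 0°) = (0.0000, 1.0000).
Slope in that direction = a·(0.0000) + b·(1.0000) = −0.17978.
Apparent dip = arctan|0.17978| = 10.2° (true dip is 11.4°, so apparent ≤ true as expected).

10.2°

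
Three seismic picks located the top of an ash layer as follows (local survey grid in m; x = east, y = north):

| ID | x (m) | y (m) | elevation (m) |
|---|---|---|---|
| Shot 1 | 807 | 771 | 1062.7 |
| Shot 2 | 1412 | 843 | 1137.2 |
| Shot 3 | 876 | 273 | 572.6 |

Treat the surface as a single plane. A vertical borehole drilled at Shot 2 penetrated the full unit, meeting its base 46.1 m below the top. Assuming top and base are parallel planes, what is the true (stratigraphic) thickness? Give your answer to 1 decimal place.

32.8 m

Two edge vectors: Shot 1→Shot 2 = (605, 72, 74.5), Shot 1→Shot 3 = (69, -498, -490.1).
Normal n = (Shot 1→Shot 2) × (Shot 1→Shot 3) = (1813.8, 301651, -306258).
So ∂z/∂x = −n_x/n_z = 0.00592 and ∂z/∂y = −n_y/n_z = 0.98496.
|∇z| = √(a²+b²) = 0.98497, so dip δ = arctan(0.98497) = 44.57°.
True thickness = vertical thickness × cos δ = 46.1 × cos 44.57° = 32.8 m.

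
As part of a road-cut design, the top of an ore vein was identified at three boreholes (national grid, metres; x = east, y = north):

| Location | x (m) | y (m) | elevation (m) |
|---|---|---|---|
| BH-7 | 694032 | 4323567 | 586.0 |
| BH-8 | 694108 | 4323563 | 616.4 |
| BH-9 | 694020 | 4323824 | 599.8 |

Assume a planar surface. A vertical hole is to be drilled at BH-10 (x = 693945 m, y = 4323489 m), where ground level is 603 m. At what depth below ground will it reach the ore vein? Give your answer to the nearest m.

Two edge vectors: BH-7→BH-8 = (76, -4, 30.4), BH-7→BH-9 = (-12, 257, 13.8).
Normal n = (BH-7→BH-8) × (BH-7→BH-9) = (-7868, -1413.6, 19484).
So ∂z/∂x = −n_x/n_z = 0.40381852 and ∂z/∂y = −n_y/n_z = 0.07255184.
Intercept c from BH-7: 586 − 280262.97 − 313682.73 = −593359.70.
At (693945, 4323489): z_contact = 280227.8 + 313677.1 − 593359.70 = 545.2 m.
Depth below ground = 603 − 545.2 = 58 m.

58 m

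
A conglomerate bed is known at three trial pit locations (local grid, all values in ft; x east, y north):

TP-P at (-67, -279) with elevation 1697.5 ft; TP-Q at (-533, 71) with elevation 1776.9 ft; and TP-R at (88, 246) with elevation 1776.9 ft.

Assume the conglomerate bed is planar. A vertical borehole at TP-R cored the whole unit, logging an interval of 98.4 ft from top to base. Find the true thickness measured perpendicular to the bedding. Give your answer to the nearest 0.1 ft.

Two edge vectors: TP-P→TP-Q = (-466, 350, 79.4), TP-P→TP-R = (155, 525, 79.4).
Normal n = (TP-P→TP-Q) × (TP-P→TP-R) = (-13895, 49307.4, -298900).
So ∂z/∂x = −n_x/n_z = −0.04649 and ∂z/∂y = −n_y/n_z = 0.16496.
|∇z| = √(a²+b²) = 0.17139, so dip δ = arctan(0.17139) = 9.73°.
True thickness = vertical thickness × cos δ = 98.4 × cos 9.73° = 97.0 ft.

97.0 ft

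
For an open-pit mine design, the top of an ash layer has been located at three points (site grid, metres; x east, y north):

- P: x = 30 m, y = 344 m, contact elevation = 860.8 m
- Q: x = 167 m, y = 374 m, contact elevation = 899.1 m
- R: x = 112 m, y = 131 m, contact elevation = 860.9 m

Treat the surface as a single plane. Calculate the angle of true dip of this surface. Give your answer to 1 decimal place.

15.4°

Let the plane be z = a·x + b·y + c.
Q−P: 137a + 30b = 38.3;  R−P: 82a − 213b = 0.1.
Solving gives a = 0.25792, b = 0.09882.
Gradient magnitude |∇z| = √(a² + b²) = √(0.06652 + 0.00977) = 0.27621.
True dip = arctan(0.27621) = 15.4°, dipping toward WSW (azimuth ≈ 249°).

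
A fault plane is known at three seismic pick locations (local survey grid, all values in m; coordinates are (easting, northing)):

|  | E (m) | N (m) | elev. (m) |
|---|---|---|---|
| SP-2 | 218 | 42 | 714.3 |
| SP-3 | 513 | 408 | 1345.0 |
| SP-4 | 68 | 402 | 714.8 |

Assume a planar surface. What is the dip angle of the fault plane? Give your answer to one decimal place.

Two edge vectors: SP-2→SP-3 = (295, 366, 630.7), SP-2→SP-4 = (-150, 360, 0.5).
Normal n = (SP-2→SP-3) × (SP-2→SP-4) = (-226869, -94752.5, 161100).
So ∂z/∂E = −n_x/n_z = 1.40825 and ∂z/∂N = −n_y/n_z = 0.58816.
Gradient magnitude |∇z| = √(a² + b²) = √(1.98317 + 0.34593) = 1.52614.
True dip = arctan(1.52614) = 56.8°, dipping toward WSW (azimuth ≈ 247°).

56.8°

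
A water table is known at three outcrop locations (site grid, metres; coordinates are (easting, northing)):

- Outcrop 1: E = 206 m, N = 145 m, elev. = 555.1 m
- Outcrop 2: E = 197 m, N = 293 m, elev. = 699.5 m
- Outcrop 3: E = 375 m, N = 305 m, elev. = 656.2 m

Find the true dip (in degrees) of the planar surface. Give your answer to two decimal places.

45.15°

Let the plane be z = a·E + b·N + c.
Outcrop 2−Outcrop 1: −9a + 148b = 144.4;  Outcrop 3−Outcrop 1: 169a + 160b = 101.1.
Solving gives a = −0.30777, b = 0.95696.
Gradient magnitude |∇z| = √(a² + b²) = √(0.09472 + 0.91577) = 1.00523.
True dip = arctan(1.00523) = 45.15°, dipping toward SSE (azimuth ≈ 162°).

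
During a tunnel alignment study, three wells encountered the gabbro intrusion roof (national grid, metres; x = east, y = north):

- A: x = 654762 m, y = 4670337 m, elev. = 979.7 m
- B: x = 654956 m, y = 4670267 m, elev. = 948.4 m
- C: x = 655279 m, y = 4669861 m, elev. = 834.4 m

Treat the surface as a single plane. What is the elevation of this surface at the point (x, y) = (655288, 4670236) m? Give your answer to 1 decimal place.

Let the plane be z = a·x + b·y + c.
B−A: 194a − 70b = −31.3;  C−A: 517a − 476b = −145.3.
Solving gives a = −0.084193468, b = 0.213806675.
Then c = 979.7 − a·654762 − b·4670337 = −942442.84.
At (655288, 4670236): z = −55171.0 + 998527.6 − 942442.84 = 913.8 m.

913.8 m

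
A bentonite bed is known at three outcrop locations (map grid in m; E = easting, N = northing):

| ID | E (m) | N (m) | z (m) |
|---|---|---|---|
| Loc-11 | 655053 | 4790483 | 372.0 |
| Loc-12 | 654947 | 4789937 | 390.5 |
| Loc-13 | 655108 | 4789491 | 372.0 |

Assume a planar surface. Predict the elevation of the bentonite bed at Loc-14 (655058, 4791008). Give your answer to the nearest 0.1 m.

367.4 m

Two edge vectors: Loc-11→Loc-12 = (-106, -546, 18.5), Loc-11→Loc-13 = (55, -992, 0).
Normal n = (Loc-11→Loc-12) × (Loc-11→Loc-13) = (18352, 1017.5, 135182).
So ∂z/∂E = −n_x/n_z = −0.135757719 and ∂z/∂N = −n_y/n_z = −0.007526890.
Intercept c from Loc-11: 372 + 88928.50 + 36057.44 = 125357.94.
At (655058, 4791008): z = −88929.2 − 36061.4 + 125357.94 = 367.4 m.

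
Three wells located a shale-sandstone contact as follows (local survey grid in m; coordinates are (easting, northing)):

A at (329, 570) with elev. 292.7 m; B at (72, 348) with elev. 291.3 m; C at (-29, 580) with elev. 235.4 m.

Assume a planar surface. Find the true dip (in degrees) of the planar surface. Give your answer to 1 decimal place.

13.1°

Two edge vectors: A→B = (-257, -222, -1.4), A→C = (-358, 10, -57.3).
Normal n = (A→B) × (A→C) = (12734.6, -14224.9, -82046).
So ∂z/∂E = −n_x/n_z = 0.15521 and ∂z/∂N = −n_y/n_z = −0.17338.
Gradient magnitude |∇z| = √(a² + b²) = √(0.02409 + 0.03006) = 0.23270.
True dip = arctan(0.23270) = 13.1°, dipping toward NW (azimuth ≈ 318°).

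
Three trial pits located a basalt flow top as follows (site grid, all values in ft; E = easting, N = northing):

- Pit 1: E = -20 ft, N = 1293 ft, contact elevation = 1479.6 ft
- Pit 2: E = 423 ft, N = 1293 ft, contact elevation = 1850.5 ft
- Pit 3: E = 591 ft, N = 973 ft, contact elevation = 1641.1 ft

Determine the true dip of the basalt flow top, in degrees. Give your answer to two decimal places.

Let the plane be z = a·E + b·N + c.
Pit 2−Pit 1: 443a + 0b = 370.9;  Pit 3−Pit 1: 611a − 320b = 161.5.
Solving gives a = 0.83725, b = 1.09393.
Gradient magnitude |∇z| = √(a² + b²) = √(0.70098 + 1.19668) = 1.37756.
True dip = arctan(1.37756) = 54.02°, dipping toward SW (azimuth ≈ 217°).

54.02°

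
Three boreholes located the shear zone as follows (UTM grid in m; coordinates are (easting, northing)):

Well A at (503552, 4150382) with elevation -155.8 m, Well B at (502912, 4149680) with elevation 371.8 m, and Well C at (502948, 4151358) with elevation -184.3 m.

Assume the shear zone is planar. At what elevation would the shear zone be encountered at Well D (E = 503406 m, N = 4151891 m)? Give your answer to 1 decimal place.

Let the plane be z = a·E + b·N + c.
Well B−Well A: −640a − 702b = 527.6;  Well C−Well A: −604a + 976b = −28.5.
Solving gives a = −0.471970194, b = −0.321280735.
Then c = -155.8 − a·503552 − b·4150382 = 1570943.51.
At (503406, 4151891): z = −237592.6 − 1333922.6 + 1570943.51 = -571.7 m.

-571.7 m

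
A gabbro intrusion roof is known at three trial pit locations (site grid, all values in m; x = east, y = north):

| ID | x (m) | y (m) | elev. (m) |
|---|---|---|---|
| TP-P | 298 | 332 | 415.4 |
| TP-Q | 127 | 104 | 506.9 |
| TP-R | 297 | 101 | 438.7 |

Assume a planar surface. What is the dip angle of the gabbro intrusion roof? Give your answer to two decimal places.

Two edge vectors: TP-P→TP-Q = (-171, -228, 91.5), TP-P→TP-R = (-1, -231, 23.3).
Normal n = (TP-P→TP-Q) × (TP-P→TP-R) = (15824.1, 3892.8, 39273).
So ∂z/∂x = −n_x/n_z = −0.40293 and ∂z/∂y = −n_y/n_z = −0.09912.
Gradient magnitude |∇z| = √(a² + b²) = √(0.16235 + 0.00983) = 0.41494.
True dip = arctan(0.41494) = 22.54°, dipping toward ENE (azimuth ≈ 076°).

22.54°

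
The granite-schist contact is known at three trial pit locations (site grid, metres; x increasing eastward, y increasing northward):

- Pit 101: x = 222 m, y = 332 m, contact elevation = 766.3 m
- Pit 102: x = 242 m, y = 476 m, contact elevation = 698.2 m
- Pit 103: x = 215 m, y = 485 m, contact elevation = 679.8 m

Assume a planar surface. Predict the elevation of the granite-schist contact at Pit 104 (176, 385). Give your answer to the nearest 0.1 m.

Let the plane be z = a·x + b·y + c.
Pit 102−Pit 101: 20a + 144b = −68.1;  Pit 103−Pit 101: −7a + 153b = −86.5.
Solving gives a = 0.50066, b = −0.54245.
Then c = 766.3 − a·222 − b·332 = 835.25.
At (176, 385): z = 88.1 − 208.8 + 835.25 = 714.5 m.

714.5 m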